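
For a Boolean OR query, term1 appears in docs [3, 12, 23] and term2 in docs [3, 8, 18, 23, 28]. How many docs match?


Boolean OR: find union of posting lists
term1 docs: [3, 12, 23]
term2 docs: [3, 8, 18, 23, 28]
Union: [3, 8, 12, 18, 23, 28]
|union| = 6

6


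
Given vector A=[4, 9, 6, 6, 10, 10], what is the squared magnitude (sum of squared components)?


|A|^2 = sum of squared components
A[0]^2 = 4^2 = 16
A[1]^2 = 9^2 = 81
A[2]^2 = 6^2 = 36
A[3]^2 = 6^2 = 36
A[4]^2 = 10^2 = 100
A[5]^2 = 10^2 = 100
Sum = 16 + 81 + 36 + 36 + 100 + 100 = 369

369


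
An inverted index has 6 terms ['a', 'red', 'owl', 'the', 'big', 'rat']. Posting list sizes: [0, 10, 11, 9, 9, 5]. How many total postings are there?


Summing posting list sizes:
'a': 0 postings
'red': 10 postings
'owl': 11 postings
'the': 9 postings
'big': 9 postings
'rat': 5 postings
Total = 0 + 10 + 11 + 9 + 9 + 5 = 44

44


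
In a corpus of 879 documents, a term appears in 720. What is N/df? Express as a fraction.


IDF ratio = N / df
= 879 / 720
= 293/240

293/240


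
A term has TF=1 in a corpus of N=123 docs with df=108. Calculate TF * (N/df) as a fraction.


TF * (N/df)
= 1 * (123/108)
= 1 * 41/36
= 41/36

41/36


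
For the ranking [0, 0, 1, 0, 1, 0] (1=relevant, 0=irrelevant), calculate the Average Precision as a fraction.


Computing P@k for each relevant position:
Position 1: not relevant
Position 2: not relevant
Position 3: relevant, P@3 = 1/3 = 1/3
Position 4: not relevant
Position 5: relevant, P@5 = 2/5 = 2/5
Position 6: not relevant
Sum of P@k = 1/3 + 2/5 = 11/15
AP = 11/15 / 2 = 11/30

11/30


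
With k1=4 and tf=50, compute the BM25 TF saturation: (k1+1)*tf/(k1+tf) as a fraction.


BM25 TF component = (k1+1)*tf / (k1+tf)
k1 = 4, tf = 50
Numerator = (4+1)*50 = 250
Denominator = 4 + 50 = 54
= 250/54 = 125/27

125/27


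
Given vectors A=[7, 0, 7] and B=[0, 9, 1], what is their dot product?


Dot product = sum of element-wise products
A[0]*B[0] = 7*0 = 0
A[1]*B[1] = 0*9 = 0
A[2]*B[2] = 7*1 = 7
Sum = 0 + 0 + 7 = 7

7


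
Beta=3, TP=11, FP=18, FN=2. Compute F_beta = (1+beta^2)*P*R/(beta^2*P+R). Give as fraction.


P = TP/(TP+FP) = 11/29 = 11/29
R = TP/(TP+FN) = 11/13 = 11/13
beta^2 = 3^2 = 9
(1 + beta^2) = 10
Numerator = (1+beta^2)*P*R = 1210/377
Denominator = beta^2*P + R = 99/29 + 11/13 = 1606/377
F_beta = 55/73

55/73


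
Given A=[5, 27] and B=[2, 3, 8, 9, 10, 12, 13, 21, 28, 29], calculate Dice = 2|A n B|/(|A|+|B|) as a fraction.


A intersect B = []
|A intersect B| = 0
|A| = 2, |B| = 10
Dice = 2*0 / (2+10)
= 0 / 12 = 0

0


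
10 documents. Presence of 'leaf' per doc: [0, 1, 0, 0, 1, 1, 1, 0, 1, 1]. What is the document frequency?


Checking each document for 'leaf':
Doc 1: absent
Doc 2: present
Doc 3: absent
Doc 4: absent
Doc 5: present
Doc 6: present
Doc 7: present
Doc 8: absent
Doc 9: present
Doc 10: present
df = sum of presences = 0 + 1 + 0 + 0 + 1 + 1 + 1 + 0 + 1 + 1 = 6

6


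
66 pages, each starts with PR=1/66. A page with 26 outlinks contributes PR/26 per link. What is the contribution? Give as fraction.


Initial PR = 1/66 = 1/66
Outlinks = 26
Contribution per link = PR / outlinks
= 1/66 / 26
= 1/1716

1/1716


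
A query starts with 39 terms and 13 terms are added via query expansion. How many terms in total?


Original terms: 39
Expansion terms: 13
Total = 39 + 13 = 52

52


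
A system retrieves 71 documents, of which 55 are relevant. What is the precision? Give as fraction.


Precision = relevant_retrieved / total_retrieved
= 55 / 71
= 55 / (55 + 16)
= 55/71

55/71


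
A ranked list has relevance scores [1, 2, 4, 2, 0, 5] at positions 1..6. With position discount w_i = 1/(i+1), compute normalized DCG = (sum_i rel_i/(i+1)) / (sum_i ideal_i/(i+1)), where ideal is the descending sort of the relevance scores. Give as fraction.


Position discount weights w_i = 1/(i+1) for i=1..6:
Weights = [1/2, 1/3, 1/4, 1/5, 1/6, 1/7]
Actual relevance: [1, 2, 4, 2, 0, 5]
DCG = 1/2 + 2/3 + 4/4 + 2/5 + 0/6 + 5/7 = 689/210
Ideal relevance (sorted desc): [5, 4, 2, 2, 1, 0]
Ideal DCG = 5/2 + 4/3 + 2/4 + 2/5 + 1/6 + 0/7 = 49/10
nDCG = DCG / ideal_DCG = 689/210 / 49/10 = 689/1029

689/1029


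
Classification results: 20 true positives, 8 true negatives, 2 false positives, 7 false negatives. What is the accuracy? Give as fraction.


Accuracy = (TP + TN) / (TP + TN + FP + FN)
TP + TN = 20 + 8 = 28
Total = 20 + 8 + 2 + 7 = 37
Accuracy = 28 / 37 = 28/37

28/37


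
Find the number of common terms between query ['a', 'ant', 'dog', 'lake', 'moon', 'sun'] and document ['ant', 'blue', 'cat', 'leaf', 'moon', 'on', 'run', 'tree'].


Query terms: ['a', 'ant', 'dog', 'lake', 'moon', 'sun']
Document terms: ['ant', 'blue', 'cat', 'leaf', 'moon', 'on', 'run', 'tree']
Common terms: ['ant', 'moon']
Overlap count = 2

2


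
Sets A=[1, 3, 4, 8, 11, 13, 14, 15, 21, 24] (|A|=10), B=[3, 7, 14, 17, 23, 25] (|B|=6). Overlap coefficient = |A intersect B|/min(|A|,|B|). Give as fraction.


A intersect B = [3, 14]
|A intersect B| = 2
min(|A|, |B|) = min(10, 6) = 6
Overlap = 2 / 6 = 1/3

1/3


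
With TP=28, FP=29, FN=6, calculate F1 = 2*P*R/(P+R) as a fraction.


F1 = 2 * P * R / (P + R)
P = TP/(TP+FP) = 28/57 = 28/57
R = TP/(TP+FN) = 28/34 = 14/17
2 * P * R = 2 * 28/57 * 14/17 = 784/969
P + R = 28/57 + 14/17 = 1274/969
F1 = 784/969 / 1274/969 = 8/13

8/13


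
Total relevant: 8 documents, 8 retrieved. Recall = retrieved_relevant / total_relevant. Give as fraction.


Recall = retrieved_relevant / total_relevant
= 8 / 8
= 8 / (8 + 0)
= 1

1


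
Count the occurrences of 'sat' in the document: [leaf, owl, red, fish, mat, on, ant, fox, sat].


Document has 9 words
Scanning for 'sat':
Found at positions: [8]
Count = 1

1


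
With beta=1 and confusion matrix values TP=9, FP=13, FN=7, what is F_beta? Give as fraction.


P = TP/(TP+FP) = 9/22 = 9/22
R = TP/(TP+FN) = 9/16 = 9/16
beta^2 = 1^2 = 1
(1 + beta^2) = 2
Numerator = (1+beta^2)*P*R = 81/176
Denominator = beta^2*P + R = 9/22 + 9/16 = 171/176
F_beta = 9/19

9/19


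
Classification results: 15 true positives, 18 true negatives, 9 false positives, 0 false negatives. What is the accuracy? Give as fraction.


Accuracy = (TP + TN) / (TP + TN + FP + FN)
TP + TN = 15 + 18 = 33
Total = 15 + 18 + 9 + 0 = 42
Accuracy = 33 / 42 = 11/14

11/14


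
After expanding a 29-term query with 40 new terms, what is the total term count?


Original terms: 29
Expansion terms: 40
Total = 29 + 40 = 69

69


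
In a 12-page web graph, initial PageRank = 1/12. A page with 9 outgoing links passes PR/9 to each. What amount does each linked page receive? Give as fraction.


Initial PR = 1/12 = 1/12
Outlinks = 9
Contribution per link = PR / outlinks
= 1/12 / 9
= 1/108

1/108


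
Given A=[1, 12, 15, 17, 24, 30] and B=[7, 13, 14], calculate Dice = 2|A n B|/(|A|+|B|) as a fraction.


A intersect B = []
|A intersect B| = 0
|A| = 6, |B| = 3
Dice = 2*0 / (6+3)
= 0 / 9 = 0

0


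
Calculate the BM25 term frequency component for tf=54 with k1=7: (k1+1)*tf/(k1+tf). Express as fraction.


BM25 TF component = (k1+1)*tf / (k1+tf)
k1 = 7, tf = 54
Numerator = (7+1)*54 = 432
Denominator = 7 + 54 = 61
= 432/61 = 432/61

432/61


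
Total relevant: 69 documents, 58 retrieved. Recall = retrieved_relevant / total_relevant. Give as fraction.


Recall = retrieved_relevant / total_relevant
= 58 / 69
= 58 / (58 + 11)
= 58/69

58/69


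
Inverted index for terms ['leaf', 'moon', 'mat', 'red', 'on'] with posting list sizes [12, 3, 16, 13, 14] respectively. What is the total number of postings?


Summing posting list sizes:
'leaf': 12 postings
'moon': 3 postings
'mat': 16 postings
'red': 13 postings
'on': 14 postings
Total = 12 + 3 + 16 + 13 + 14 = 58

58


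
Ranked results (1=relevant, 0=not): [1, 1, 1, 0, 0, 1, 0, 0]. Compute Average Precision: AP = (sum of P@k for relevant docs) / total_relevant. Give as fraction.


Computing P@k for each relevant position:
Position 1: relevant, P@1 = 1/1 = 1
Position 2: relevant, P@2 = 2/2 = 1
Position 3: relevant, P@3 = 3/3 = 1
Position 4: not relevant
Position 5: not relevant
Position 6: relevant, P@6 = 4/6 = 2/3
Position 7: not relevant
Position 8: not relevant
Sum of P@k = 1 + 1 + 1 + 2/3 = 11/3
AP = 11/3 / 4 = 11/12

11/12


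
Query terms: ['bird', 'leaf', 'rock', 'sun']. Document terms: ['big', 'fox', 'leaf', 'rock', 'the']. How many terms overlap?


Query terms: ['bird', 'leaf', 'rock', 'sun']
Document terms: ['big', 'fox', 'leaf', 'rock', 'the']
Common terms: ['leaf', 'rock']
Overlap count = 2

2


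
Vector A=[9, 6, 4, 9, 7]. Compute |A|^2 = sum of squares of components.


|A|^2 = sum of squared components
A[0]^2 = 9^2 = 81
A[1]^2 = 6^2 = 36
A[2]^2 = 4^2 = 16
A[3]^2 = 9^2 = 81
A[4]^2 = 7^2 = 49
Sum = 81 + 36 + 16 + 81 + 49 = 263

263


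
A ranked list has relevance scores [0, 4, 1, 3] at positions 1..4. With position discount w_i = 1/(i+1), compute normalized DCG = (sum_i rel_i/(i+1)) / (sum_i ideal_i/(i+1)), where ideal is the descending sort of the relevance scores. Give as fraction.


Position discount weights w_i = 1/(i+1) for i=1..4:
Weights = [1/2, 1/3, 1/4, 1/5]
Actual relevance: [0, 4, 1, 3]
DCG = 0/2 + 4/3 + 1/4 + 3/5 = 131/60
Ideal relevance (sorted desc): [4, 3, 1, 0]
Ideal DCG = 4/2 + 3/3 + 1/4 + 0/5 = 13/4
nDCG = DCG / ideal_DCG = 131/60 / 13/4 = 131/195

131/195


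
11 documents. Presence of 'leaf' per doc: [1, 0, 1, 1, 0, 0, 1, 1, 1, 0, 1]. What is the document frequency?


Checking each document for 'leaf':
Doc 1: present
Doc 2: absent
Doc 3: present
Doc 4: present
Doc 5: absent
Doc 6: absent
Doc 7: present
Doc 8: present
Doc 9: present
Doc 10: absent
Doc 11: present
df = sum of presences = 1 + 0 + 1 + 1 + 0 + 0 + 1 + 1 + 1 + 0 + 1 = 7

7


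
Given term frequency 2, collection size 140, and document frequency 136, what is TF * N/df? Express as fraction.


TF * (N/df)
= 2 * (140/136)
= 2 * 35/34
= 35/17

35/17


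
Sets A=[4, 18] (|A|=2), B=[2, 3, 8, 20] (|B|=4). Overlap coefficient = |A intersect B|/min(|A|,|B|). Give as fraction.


A intersect B = []
|A intersect B| = 0
min(|A|, |B|) = min(2, 4) = 2
Overlap = 0 / 2 = 0

0


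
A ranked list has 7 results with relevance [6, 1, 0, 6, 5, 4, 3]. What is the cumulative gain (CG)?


Cumulative Gain = sum of relevance scores
Position 1: rel=6, running sum=6
Position 2: rel=1, running sum=7
Position 3: rel=0, running sum=7
Position 4: rel=6, running sum=13
Position 5: rel=5, running sum=18
Position 6: rel=4, running sum=22
Position 7: rel=3, running sum=25
CG = 25

25


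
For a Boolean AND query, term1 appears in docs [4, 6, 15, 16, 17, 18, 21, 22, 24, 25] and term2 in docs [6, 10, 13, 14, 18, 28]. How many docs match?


Boolean AND: find intersection of posting lists
term1 docs: [4, 6, 15, 16, 17, 18, 21, 22, 24, 25]
term2 docs: [6, 10, 13, 14, 18, 28]
Intersection: [6, 18]
|intersection| = 2

2


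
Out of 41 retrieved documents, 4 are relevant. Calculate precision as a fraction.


Precision = relevant_retrieved / total_retrieved
= 4 / 41
= 4 / (4 + 37)
= 4/41

4/41


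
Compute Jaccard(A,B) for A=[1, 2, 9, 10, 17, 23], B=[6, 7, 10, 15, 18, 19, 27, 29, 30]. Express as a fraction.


A intersect B = [10]
|A intersect B| = 1
A union B = [1, 2, 6, 7, 9, 10, 15, 17, 18, 19, 23, 27, 29, 30]
|A union B| = 14
Jaccard = 1/14 = 1/14

1/14


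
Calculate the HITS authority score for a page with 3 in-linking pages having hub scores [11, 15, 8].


Authority = sum of hub scores of in-linkers
In-link 1: hub score = 11
In-link 2: hub score = 15
In-link 3: hub score = 8
Authority = 11 + 15 + 8 = 34

34


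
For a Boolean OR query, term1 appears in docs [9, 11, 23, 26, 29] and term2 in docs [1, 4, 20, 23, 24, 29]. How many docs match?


Boolean OR: find union of posting lists
term1 docs: [9, 11, 23, 26, 29]
term2 docs: [1, 4, 20, 23, 24, 29]
Union: [1, 4, 9, 11, 20, 23, 24, 26, 29]
|union| = 9

9


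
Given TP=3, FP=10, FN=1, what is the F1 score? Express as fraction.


F1 = 2 * P * R / (P + R)
P = TP/(TP+FP) = 3/13 = 3/13
R = TP/(TP+FN) = 3/4 = 3/4
2 * P * R = 2 * 3/13 * 3/4 = 9/26
P + R = 3/13 + 3/4 = 51/52
F1 = 9/26 / 51/52 = 6/17

6/17


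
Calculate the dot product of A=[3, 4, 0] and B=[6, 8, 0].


Dot product = sum of element-wise products
A[0]*B[0] = 3*6 = 18
A[1]*B[1] = 4*8 = 32
A[2]*B[2] = 0*0 = 0
Sum = 18 + 32 + 0 = 50

50


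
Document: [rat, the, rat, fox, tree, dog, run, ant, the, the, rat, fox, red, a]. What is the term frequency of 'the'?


Document has 14 words
Scanning for 'the':
Found at positions: [1, 8, 9]
Count = 3

3


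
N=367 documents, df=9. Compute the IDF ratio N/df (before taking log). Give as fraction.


IDF ratio = N / df
= 367 / 9
= 367/9

367/9


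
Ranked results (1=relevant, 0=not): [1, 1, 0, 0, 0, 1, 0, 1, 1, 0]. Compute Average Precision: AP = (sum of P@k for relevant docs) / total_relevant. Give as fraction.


Computing P@k for each relevant position:
Position 1: relevant, P@1 = 1/1 = 1
Position 2: relevant, P@2 = 2/2 = 1
Position 3: not relevant
Position 4: not relevant
Position 5: not relevant
Position 6: relevant, P@6 = 3/6 = 1/2
Position 7: not relevant
Position 8: relevant, P@8 = 4/8 = 1/2
Position 9: relevant, P@9 = 5/9 = 5/9
Position 10: not relevant
Sum of P@k = 1 + 1 + 1/2 + 1/2 + 5/9 = 32/9
AP = 32/9 / 5 = 32/45

32/45


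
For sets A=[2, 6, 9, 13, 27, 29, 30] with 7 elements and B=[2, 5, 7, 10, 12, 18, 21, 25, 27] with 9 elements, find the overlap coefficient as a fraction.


A intersect B = [2, 27]
|A intersect B| = 2
min(|A|, |B|) = min(7, 9) = 7
Overlap = 2 / 7 = 2/7

2/7


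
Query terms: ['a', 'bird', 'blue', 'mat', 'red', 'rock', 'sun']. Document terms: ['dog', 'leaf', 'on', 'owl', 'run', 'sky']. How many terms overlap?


Query terms: ['a', 'bird', 'blue', 'mat', 'red', 'rock', 'sun']
Document terms: ['dog', 'leaf', 'on', 'owl', 'run', 'sky']
Common terms: []
Overlap count = 0

0


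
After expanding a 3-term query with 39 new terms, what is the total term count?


Original terms: 3
Expansion terms: 39
Total = 3 + 39 = 42

42


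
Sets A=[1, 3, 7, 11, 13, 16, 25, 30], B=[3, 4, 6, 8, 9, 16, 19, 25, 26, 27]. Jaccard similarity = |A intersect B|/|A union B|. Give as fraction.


A intersect B = [3, 16, 25]
|A intersect B| = 3
A union B = [1, 3, 4, 6, 7, 8, 9, 11, 13, 16, 19, 25, 26, 27, 30]
|A union B| = 15
Jaccard = 3/15 = 1/5

1/5


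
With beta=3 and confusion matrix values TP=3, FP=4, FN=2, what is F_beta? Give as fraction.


P = TP/(TP+FP) = 3/7 = 3/7
R = TP/(TP+FN) = 3/5 = 3/5
beta^2 = 3^2 = 9
(1 + beta^2) = 10
Numerator = (1+beta^2)*P*R = 18/7
Denominator = beta^2*P + R = 27/7 + 3/5 = 156/35
F_beta = 15/26

15/26


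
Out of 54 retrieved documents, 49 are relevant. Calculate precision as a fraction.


Precision = relevant_retrieved / total_retrieved
= 49 / 54
= 49 / (49 + 5)
= 49/54

49/54


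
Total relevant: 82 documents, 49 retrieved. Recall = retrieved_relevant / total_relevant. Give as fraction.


Recall = retrieved_relevant / total_relevant
= 49 / 82
= 49 / (49 + 33)
= 49/82

49/82


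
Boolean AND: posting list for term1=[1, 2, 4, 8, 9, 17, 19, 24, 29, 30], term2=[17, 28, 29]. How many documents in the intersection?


Boolean AND: find intersection of posting lists
term1 docs: [1, 2, 4, 8, 9, 17, 19, 24, 29, 30]
term2 docs: [17, 28, 29]
Intersection: [17, 29]
|intersection| = 2

2


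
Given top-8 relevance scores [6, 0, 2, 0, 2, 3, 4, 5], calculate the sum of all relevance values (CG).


Cumulative Gain = sum of relevance scores
Position 1: rel=6, running sum=6
Position 2: rel=0, running sum=6
Position 3: rel=2, running sum=8
Position 4: rel=0, running sum=8
Position 5: rel=2, running sum=10
Position 6: rel=3, running sum=13
Position 7: rel=4, running sum=17
Position 8: rel=5, running sum=22
CG = 22

22


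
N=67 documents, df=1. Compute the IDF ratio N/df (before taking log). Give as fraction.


IDF ratio = N / df
= 67 / 1
= 67

67


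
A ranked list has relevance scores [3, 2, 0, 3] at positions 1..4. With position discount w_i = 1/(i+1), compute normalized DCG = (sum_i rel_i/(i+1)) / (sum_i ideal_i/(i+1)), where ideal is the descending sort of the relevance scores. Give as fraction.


Position discount weights w_i = 1/(i+1) for i=1..4:
Weights = [1/2, 1/3, 1/4, 1/5]
Actual relevance: [3, 2, 0, 3]
DCG = 3/2 + 2/3 + 0/4 + 3/5 = 83/30
Ideal relevance (sorted desc): [3, 3, 2, 0]
Ideal DCG = 3/2 + 3/3 + 2/4 + 0/5 = 3
nDCG = DCG / ideal_DCG = 83/30 / 3 = 83/90

83/90


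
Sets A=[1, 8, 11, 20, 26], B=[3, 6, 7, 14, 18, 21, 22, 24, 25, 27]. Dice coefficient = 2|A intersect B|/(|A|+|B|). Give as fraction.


A intersect B = []
|A intersect B| = 0
|A| = 5, |B| = 10
Dice = 2*0 / (5+10)
= 0 / 15 = 0

0


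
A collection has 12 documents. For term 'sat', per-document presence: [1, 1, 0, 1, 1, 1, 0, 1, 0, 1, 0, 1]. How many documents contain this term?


Checking each document for 'sat':
Doc 1: present
Doc 2: present
Doc 3: absent
Doc 4: present
Doc 5: present
Doc 6: present
Doc 7: absent
Doc 8: present
Doc 9: absent
Doc 10: present
Doc 11: absent
Doc 12: present
df = sum of presences = 1 + 1 + 0 + 1 + 1 + 1 + 0 + 1 + 0 + 1 + 0 + 1 = 8

8


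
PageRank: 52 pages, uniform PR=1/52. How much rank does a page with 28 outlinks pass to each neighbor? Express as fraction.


Initial PR = 1/52 = 1/52
Outlinks = 28
Contribution per link = PR / outlinks
= 1/52 / 28
= 1/1456

1/1456


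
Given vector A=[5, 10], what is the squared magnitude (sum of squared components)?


|A|^2 = sum of squared components
A[0]^2 = 5^2 = 25
A[1]^2 = 10^2 = 100
Sum = 25 + 100 = 125

125


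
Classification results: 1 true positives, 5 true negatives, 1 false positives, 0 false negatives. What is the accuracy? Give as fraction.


Accuracy = (TP + TN) / (TP + TN + FP + FN)
TP + TN = 1 + 5 = 6
Total = 1 + 5 + 1 + 0 = 7
Accuracy = 6 / 7 = 6/7

6/7


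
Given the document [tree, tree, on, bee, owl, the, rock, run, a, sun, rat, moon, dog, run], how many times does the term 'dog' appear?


Document has 14 words
Scanning for 'dog':
Found at positions: [12]
Count = 1

1


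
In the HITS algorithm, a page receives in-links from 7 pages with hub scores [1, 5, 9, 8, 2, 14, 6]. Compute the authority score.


Authority = sum of hub scores of in-linkers
In-link 1: hub score = 1
In-link 2: hub score = 5
In-link 3: hub score = 9
In-link 4: hub score = 8
In-link 5: hub score = 2
In-link 6: hub score = 14
In-link 7: hub score = 6
Authority = 1 + 5 + 9 + 8 + 2 + 14 + 6 = 45

45


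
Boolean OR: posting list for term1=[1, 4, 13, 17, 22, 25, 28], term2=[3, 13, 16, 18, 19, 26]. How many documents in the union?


Boolean OR: find union of posting lists
term1 docs: [1, 4, 13, 17, 22, 25, 28]
term2 docs: [3, 13, 16, 18, 19, 26]
Union: [1, 3, 4, 13, 16, 17, 18, 19, 22, 25, 26, 28]
|union| = 12

12


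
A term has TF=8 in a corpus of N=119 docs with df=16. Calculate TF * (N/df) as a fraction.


TF * (N/df)
= 8 * (119/16)
= 8 * 119/16
= 119/2

119/2


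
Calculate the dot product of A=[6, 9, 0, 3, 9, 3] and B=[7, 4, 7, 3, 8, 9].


Dot product = sum of element-wise products
A[0]*B[0] = 6*7 = 42
A[1]*B[1] = 9*4 = 36
A[2]*B[2] = 0*7 = 0
A[3]*B[3] = 3*3 = 9
A[4]*B[4] = 9*8 = 72
A[5]*B[5] = 3*9 = 27
Sum = 42 + 36 + 0 + 9 + 72 + 27 = 186

186


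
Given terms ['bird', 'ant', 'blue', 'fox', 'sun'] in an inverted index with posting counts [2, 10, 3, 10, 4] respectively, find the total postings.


Summing posting list sizes:
'bird': 2 postings
'ant': 10 postings
'blue': 3 postings
'fox': 10 postings
'sun': 4 postings
Total = 2 + 10 + 3 + 10 + 4 = 29

29


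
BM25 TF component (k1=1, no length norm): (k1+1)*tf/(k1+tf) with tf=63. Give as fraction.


BM25 TF component = (k1+1)*tf / (k1+tf)
k1 = 1, tf = 63
Numerator = (1+1)*63 = 126
Denominator = 1 + 63 = 64
= 126/64 = 63/32

63/32


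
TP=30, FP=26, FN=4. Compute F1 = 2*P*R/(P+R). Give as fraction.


F1 = 2 * P * R / (P + R)
P = TP/(TP+FP) = 30/56 = 15/28
R = TP/(TP+FN) = 30/34 = 15/17
2 * P * R = 2 * 15/28 * 15/17 = 225/238
P + R = 15/28 + 15/17 = 675/476
F1 = 225/238 / 675/476 = 2/3

2/3


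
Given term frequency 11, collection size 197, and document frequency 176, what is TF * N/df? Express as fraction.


TF * (N/df)
= 11 * (197/176)
= 11 * 197/176
= 197/16

197/16


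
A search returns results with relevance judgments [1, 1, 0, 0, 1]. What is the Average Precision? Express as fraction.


Computing P@k for each relevant position:
Position 1: relevant, P@1 = 1/1 = 1
Position 2: relevant, P@2 = 2/2 = 1
Position 3: not relevant
Position 4: not relevant
Position 5: relevant, P@5 = 3/5 = 3/5
Sum of P@k = 1 + 1 + 3/5 = 13/5
AP = 13/5 / 3 = 13/15

13/15


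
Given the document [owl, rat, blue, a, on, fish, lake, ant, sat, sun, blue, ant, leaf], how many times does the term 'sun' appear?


Document has 13 words
Scanning for 'sun':
Found at positions: [9]
Count = 1

1


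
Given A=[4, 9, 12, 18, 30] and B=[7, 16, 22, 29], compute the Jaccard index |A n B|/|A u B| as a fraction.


A intersect B = []
|A intersect B| = 0
A union B = [4, 7, 9, 12, 16, 18, 22, 29, 30]
|A union B| = 9
Jaccard = 0/9 = 0

0


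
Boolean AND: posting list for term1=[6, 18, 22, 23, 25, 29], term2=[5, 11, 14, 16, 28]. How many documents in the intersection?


Boolean AND: find intersection of posting lists
term1 docs: [6, 18, 22, 23, 25, 29]
term2 docs: [5, 11, 14, 16, 28]
Intersection: []
|intersection| = 0

0


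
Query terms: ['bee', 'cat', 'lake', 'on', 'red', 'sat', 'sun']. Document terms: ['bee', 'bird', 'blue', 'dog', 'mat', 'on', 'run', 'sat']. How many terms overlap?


Query terms: ['bee', 'cat', 'lake', 'on', 'red', 'sat', 'sun']
Document terms: ['bee', 'bird', 'blue', 'dog', 'mat', 'on', 'run', 'sat']
Common terms: ['bee', 'on', 'sat']
Overlap count = 3

3


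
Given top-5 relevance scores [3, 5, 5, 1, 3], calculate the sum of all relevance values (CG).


Cumulative Gain = sum of relevance scores
Position 1: rel=3, running sum=3
Position 2: rel=5, running sum=8
Position 3: rel=5, running sum=13
Position 4: rel=1, running sum=14
Position 5: rel=3, running sum=17
CG = 17

17


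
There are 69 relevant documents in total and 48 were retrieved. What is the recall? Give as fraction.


Recall = retrieved_relevant / total_relevant
= 48 / 69
= 48 / (48 + 21)
= 16/23

16/23


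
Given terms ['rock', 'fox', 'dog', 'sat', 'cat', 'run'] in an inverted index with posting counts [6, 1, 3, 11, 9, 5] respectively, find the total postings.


Summing posting list sizes:
'rock': 6 postings
'fox': 1 postings
'dog': 3 postings
'sat': 11 postings
'cat': 9 postings
'run': 5 postings
Total = 6 + 1 + 3 + 11 + 9 + 5 = 35

35


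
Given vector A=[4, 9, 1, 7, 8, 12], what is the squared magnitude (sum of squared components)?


|A|^2 = sum of squared components
A[0]^2 = 4^2 = 16
A[1]^2 = 9^2 = 81
A[2]^2 = 1^2 = 1
A[3]^2 = 7^2 = 49
A[4]^2 = 8^2 = 64
A[5]^2 = 12^2 = 144
Sum = 16 + 81 + 1 + 49 + 64 + 144 = 355

355


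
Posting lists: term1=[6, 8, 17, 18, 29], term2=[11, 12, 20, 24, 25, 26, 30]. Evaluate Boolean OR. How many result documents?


Boolean OR: find union of posting lists
term1 docs: [6, 8, 17, 18, 29]
term2 docs: [11, 12, 20, 24, 25, 26, 30]
Union: [6, 8, 11, 12, 17, 18, 20, 24, 25, 26, 29, 30]
|union| = 12

12


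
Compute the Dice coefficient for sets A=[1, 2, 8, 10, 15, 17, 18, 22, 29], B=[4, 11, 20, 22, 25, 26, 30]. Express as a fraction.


A intersect B = [22]
|A intersect B| = 1
|A| = 9, |B| = 7
Dice = 2*1 / (9+7)
= 2 / 16 = 1/8

1/8


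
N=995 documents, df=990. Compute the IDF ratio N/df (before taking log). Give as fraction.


IDF ratio = N / df
= 995 / 990
= 199/198

199/198


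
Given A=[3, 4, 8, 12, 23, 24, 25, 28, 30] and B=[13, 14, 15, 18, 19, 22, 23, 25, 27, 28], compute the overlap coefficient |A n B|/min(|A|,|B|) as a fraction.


A intersect B = [23, 25, 28]
|A intersect B| = 3
min(|A|, |B|) = min(9, 10) = 9
Overlap = 3 / 9 = 1/3

1/3


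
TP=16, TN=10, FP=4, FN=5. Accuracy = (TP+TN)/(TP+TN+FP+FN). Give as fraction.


Accuracy = (TP + TN) / (TP + TN + FP + FN)
TP + TN = 16 + 10 = 26
Total = 16 + 10 + 4 + 5 = 35
Accuracy = 26 / 35 = 26/35

26/35


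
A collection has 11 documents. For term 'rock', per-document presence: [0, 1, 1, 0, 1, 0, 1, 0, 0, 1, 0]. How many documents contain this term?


Checking each document for 'rock':
Doc 1: absent
Doc 2: present
Doc 3: present
Doc 4: absent
Doc 5: present
Doc 6: absent
Doc 7: present
Doc 8: absent
Doc 9: absent
Doc 10: present
Doc 11: absent
df = sum of presences = 0 + 1 + 1 + 0 + 1 + 0 + 1 + 0 + 0 + 1 + 0 = 5

5


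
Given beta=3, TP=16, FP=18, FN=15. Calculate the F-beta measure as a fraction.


P = TP/(TP+FP) = 16/34 = 8/17
R = TP/(TP+FN) = 16/31 = 16/31
beta^2 = 3^2 = 9
(1 + beta^2) = 10
Numerator = (1+beta^2)*P*R = 1280/527
Denominator = beta^2*P + R = 72/17 + 16/31 = 2504/527
F_beta = 160/313

160/313


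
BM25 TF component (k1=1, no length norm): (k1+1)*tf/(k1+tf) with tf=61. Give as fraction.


BM25 TF component = (k1+1)*tf / (k1+tf)
k1 = 1, tf = 61
Numerator = (1+1)*61 = 122
Denominator = 1 + 61 = 62
= 122/62 = 61/31

61/31


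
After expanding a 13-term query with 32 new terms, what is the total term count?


Original terms: 13
Expansion terms: 32
Total = 13 + 32 = 45

45


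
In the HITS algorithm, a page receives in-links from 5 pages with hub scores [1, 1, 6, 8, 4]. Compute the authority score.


Authority = sum of hub scores of in-linkers
In-link 1: hub score = 1
In-link 2: hub score = 1
In-link 3: hub score = 6
In-link 4: hub score = 8
In-link 5: hub score = 4
Authority = 1 + 1 + 6 + 8 + 4 = 20

20


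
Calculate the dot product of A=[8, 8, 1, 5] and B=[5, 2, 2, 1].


Dot product = sum of element-wise products
A[0]*B[0] = 8*5 = 40
A[1]*B[1] = 8*2 = 16
A[2]*B[2] = 1*2 = 2
A[3]*B[3] = 5*1 = 5
Sum = 40 + 16 + 2 + 5 = 63

63


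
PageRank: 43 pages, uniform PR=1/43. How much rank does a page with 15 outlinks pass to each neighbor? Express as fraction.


Initial PR = 1/43 = 1/43
Outlinks = 15
Contribution per link = PR / outlinks
= 1/43 / 15
= 1/645

1/645


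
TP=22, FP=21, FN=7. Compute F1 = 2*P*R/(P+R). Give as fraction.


F1 = 2 * P * R / (P + R)
P = TP/(TP+FP) = 22/43 = 22/43
R = TP/(TP+FN) = 22/29 = 22/29
2 * P * R = 2 * 22/43 * 22/29 = 968/1247
P + R = 22/43 + 22/29 = 1584/1247
F1 = 968/1247 / 1584/1247 = 11/18

11/18


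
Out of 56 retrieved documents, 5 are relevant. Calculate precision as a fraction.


Precision = relevant_retrieved / total_retrieved
= 5 / 56
= 5 / (5 + 51)
= 5/56

5/56


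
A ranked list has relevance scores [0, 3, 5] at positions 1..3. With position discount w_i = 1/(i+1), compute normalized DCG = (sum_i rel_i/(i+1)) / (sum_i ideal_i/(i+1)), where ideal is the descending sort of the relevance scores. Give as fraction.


Position discount weights w_i = 1/(i+1) for i=1..3:
Weights = [1/2, 1/3, 1/4]
Actual relevance: [0, 3, 5]
DCG = 0/2 + 3/3 + 5/4 = 9/4
Ideal relevance (sorted desc): [5, 3, 0]
Ideal DCG = 5/2 + 3/3 + 0/4 = 7/2
nDCG = DCG / ideal_DCG = 9/4 / 7/2 = 9/14

9/14


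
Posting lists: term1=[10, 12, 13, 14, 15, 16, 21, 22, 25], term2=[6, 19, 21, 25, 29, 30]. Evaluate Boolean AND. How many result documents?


Boolean AND: find intersection of posting lists
term1 docs: [10, 12, 13, 14, 15, 16, 21, 22, 25]
term2 docs: [6, 19, 21, 25, 29, 30]
Intersection: [21, 25]
|intersection| = 2

2


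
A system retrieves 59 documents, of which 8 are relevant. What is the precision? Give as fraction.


Precision = relevant_retrieved / total_retrieved
= 8 / 59
= 8 / (8 + 51)
= 8/59

8/59


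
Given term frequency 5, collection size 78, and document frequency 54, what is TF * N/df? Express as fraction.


TF * (N/df)
= 5 * (78/54)
= 5 * 13/9
= 65/9

65/9


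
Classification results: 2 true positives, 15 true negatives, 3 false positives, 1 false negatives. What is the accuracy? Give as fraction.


Accuracy = (TP + TN) / (TP + TN + FP + FN)
TP + TN = 2 + 15 = 17
Total = 2 + 15 + 3 + 1 = 21
Accuracy = 17 / 21 = 17/21

17/21


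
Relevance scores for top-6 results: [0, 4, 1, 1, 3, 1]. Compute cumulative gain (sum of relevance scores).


Cumulative Gain = sum of relevance scores
Position 1: rel=0, running sum=0
Position 2: rel=4, running sum=4
Position 3: rel=1, running sum=5
Position 4: rel=1, running sum=6
Position 5: rel=3, running sum=9
Position 6: rel=1, running sum=10
CG = 10

10


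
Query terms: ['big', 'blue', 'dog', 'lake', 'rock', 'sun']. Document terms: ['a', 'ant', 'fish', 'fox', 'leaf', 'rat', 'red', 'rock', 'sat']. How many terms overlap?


Query terms: ['big', 'blue', 'dog', 'lake', 'rock', 'sun']
Document terms: ['a', 'ant', 'fish', 'fox', 'leaf', 'rat', 'red', 'rock', 'sat']
Common terms: ['rock']
Overlap count = 1

1


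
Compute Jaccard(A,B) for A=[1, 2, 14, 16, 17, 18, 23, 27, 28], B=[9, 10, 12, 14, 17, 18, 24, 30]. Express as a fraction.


A intersect B = [14, 17, 18]
|A intersect B| = 3
A union B = [1, 2, 9, 10, 12, 14, 16, 17, 18, 23, 24, 27, 28, 30]
|A union B| = 14
Jaccard = 3/14 = 3/14

3/14


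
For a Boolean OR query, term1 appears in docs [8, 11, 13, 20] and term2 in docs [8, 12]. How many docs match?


Boolean OR: find union of posting lists
term1 docs: [8, 11, 13, 20]
term2 docs: [8, 12]
Union: [8, 11, 12, 13, 20]
|union| = 5

5


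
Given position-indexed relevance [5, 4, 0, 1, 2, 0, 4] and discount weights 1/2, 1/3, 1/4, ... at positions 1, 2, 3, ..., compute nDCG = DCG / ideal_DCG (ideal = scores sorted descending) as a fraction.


Position discount weights w_i = 1/(i+1) for i=1..7:
Weights = [1/2, 1/3, 1/4, 1/5, 1/6, 1/7, 1/8]
Actual relevance: [5, 4, 0, 1, 2, 0, 4]
DCG = 5/2 + 4/3 + 0/4 + 1/5 + 2/6 + 0/7 + 4/8 = 73/15
Ideal relevance (sorted desc): [5, 4, 4, 2, 1, 0, 0]
Ideal DCG = 5/2 + 4/3 + 4/4 + 2/5 + 1/6 + 0/7 + 0/8 = 27/5
nDCG = DCG / ideal_DCG = 73/15 / 27/5 = 73/81

73/81


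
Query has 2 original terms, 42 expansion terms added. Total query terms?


Original terms: 2
Expansion terms: 42
Total = 2 + 42 = 44

44


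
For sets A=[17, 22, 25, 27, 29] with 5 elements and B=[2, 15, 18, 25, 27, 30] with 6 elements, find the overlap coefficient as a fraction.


A intersect B = [25, 27]
|A intersect B| = 2
min(|A|, |B|) = min(5, 6) = 5
Overlap = 2 / 5 = 2/5

2/5


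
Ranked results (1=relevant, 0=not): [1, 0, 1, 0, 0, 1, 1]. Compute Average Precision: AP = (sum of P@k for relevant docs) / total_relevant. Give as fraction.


Computing P@k for each relevant position:
Position 1: relevant, P@1 = 1/1 = 1
Position 2: not relevant
Position 3: relevant, P@3 = 2/3 = 2/3
Position 4: not relevant
Position 5: not relevant
Position 6: relevant, P@6 = 3/6 = 1/2
Position 7: relevant, P@7 = 4/7 = 4/7
Sum of P@k = 1 + 2/3 + 1/2 + 4/7 = 115/42
AP = 115/42 / 4 = 115/168

115/168


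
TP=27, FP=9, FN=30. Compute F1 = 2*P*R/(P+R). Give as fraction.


F1 = 2 * P * R / (P + R)
P = TP/(TP+FP) = 27/36 = 3/4
R = TP/(TP+FN) = 27/57 = 9/19
2 * P * R = 2 * 3/4 * 9/19 = 27/38
P + R = 3/4 + 9/19 = 93/76
F1 = 27/38 / 93/76 = 18/31

18/31


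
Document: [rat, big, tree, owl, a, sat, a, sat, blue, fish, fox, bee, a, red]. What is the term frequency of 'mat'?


Document has 14 words
Scanning for 'mat':
Term not found in document
Count = 0

0


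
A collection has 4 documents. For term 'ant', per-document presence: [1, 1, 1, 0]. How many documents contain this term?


Checking each document for 'ant':
Doc 1: present
Doc 2: present
Doc 3: present
Doc 4: absent
df = sum of presences = 1 + 1 + 1 + 0 = 3

3


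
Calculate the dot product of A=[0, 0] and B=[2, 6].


Dot product = sum of element-wise products
A[0]*B[0] = 0*2 = 0
A[1]*B[1] = 0*6 = 0
Sum = 0 + 0 = 0

0


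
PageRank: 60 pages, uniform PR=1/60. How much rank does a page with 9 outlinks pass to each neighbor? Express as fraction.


Initial PR = 1/60 = 1/60
Outlinks = 9
Contribution per link = PR / outlinks
= 1/60 / 9
= 1/540

1/540


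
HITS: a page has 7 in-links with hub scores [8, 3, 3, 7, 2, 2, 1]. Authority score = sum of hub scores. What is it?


Authority = sum of hub scores of in-linkers
In-link 1: hub score = 8
In-link 2: hub score = 3
In-link 3: hub score = 3
In-link 4: hub score = 7
In-link 5: hub score = 2
In-link 6: hub score = 2
In-link 7: hub score = 1
Authority = 8 + 3 + 3 + 7 + 2 + 2 + 1 = 26

26


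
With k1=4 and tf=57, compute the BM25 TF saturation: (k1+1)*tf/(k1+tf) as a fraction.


BM25 TF component = (k1+1)*tf / (k1+tf)
k1 = 4, tf = 57
Numerator = (4+1)*57 = 285
Denominator = 4 + 57 = 61
= 285/61 = 285/61

285/61


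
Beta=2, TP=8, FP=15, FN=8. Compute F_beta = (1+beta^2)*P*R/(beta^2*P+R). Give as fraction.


P = TP/(TP+FP) = 8/23 = 8/23
R = TP/(TP+FN) = 8/16 = 1/2
beta^2 = 2^2 = 4
(1 + beta^2) = 5
Numerator = (1+beta^2)*P*R = 20/23
Denominator = beta^2*P + R = 32/23 + 1/2 = 87/46
F_beta = 40/87

40/87


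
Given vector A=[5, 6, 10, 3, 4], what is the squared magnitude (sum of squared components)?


|A|^2 = sum of squared components
A[0]^2 = 5^2 = 25
A[1]^2 = 6^2 = 36
A[2]^2 = 10^2 = 100
A[3]^2 = 3^2 = 9
A[4]^2 = 4^2 = 16
Sum = 25 + 36 + 100 + 9 + 16 = 186

186


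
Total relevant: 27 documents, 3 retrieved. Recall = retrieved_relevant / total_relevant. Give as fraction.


Recall = retrieved_relevant / total_relevant
= 3 / 27
= 3 / (3 + 24)
= 1/9

1/9


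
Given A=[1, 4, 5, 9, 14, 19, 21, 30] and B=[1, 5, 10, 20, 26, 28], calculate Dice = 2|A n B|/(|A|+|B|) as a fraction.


A intersect B = [1, 5]
|A intersect B| = 2
|A| = 8, |B| = 6
Dice = 2*2 / (8+6)
= 4 / 14 = 2/7

2/7


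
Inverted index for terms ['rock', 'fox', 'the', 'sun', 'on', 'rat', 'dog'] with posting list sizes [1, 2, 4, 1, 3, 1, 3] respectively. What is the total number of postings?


Summing posting list sizes:
'rock': 1 postings
'fox': 2 postings
'the': 4 postings
'sun': 1 postings
'on': 3 postings
'rat': 1 postings
'dog': 3 postings
Total = 1 + 2 + 4 + 1 + 3 + 1 + 3 = 15

15


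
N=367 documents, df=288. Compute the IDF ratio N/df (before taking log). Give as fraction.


IDF ratio = N / df
= 367 / 288
= 367/288

367/288


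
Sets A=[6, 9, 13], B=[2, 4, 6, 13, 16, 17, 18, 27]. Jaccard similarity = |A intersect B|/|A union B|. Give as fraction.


A intersect B = [6, 13]
|A intersect B| = 2
A union B = [2, 4, 6, 9, 13, 16, 17, 18, 27]
|A union B| = 9
Jaccard = 2/9 = 2/9

2/9


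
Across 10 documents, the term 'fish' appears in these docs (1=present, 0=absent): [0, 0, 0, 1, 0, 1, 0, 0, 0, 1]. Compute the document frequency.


Checking each document for 'fish':
Doc 1: absent
Doc 2: absent
Doc 3: absent
Doc 4: present
Doc 5: absent
Doc 6: present
Doc 7: absent
Doc 8: absent
Doc 9: absent
Doc 10: present
df = sum of presences = 0 + 0 + 0 + 1 + 0 + 1 + 0 + 0 + 0 + 1 = 3

3


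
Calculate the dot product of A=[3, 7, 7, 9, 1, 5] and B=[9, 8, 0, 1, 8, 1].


Dot product = sum of element-wise products
A[0]*B[0] = 3*9 = 27
A[1]*B[1] = 7*8 = 56
A[2]*B[2] = 7*0 = 0
A[3]*B[3] = 9*1 = 9
A[4]*B[4] = 1*8 = 8
A[5]*B[5] = 5*1 = 5
Sum = 27 + 56 + 0 + 9 + 8 + 5 = 105

105


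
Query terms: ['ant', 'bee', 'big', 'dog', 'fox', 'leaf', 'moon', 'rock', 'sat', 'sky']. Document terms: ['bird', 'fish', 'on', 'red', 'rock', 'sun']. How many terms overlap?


Query terms: ['ant', 'bee', 'big', 'dog', 'fox', 'leaf', 'moon', 'rock', 'sat', 'sky']
Document terms: ['bird', 'fish', 'on', 'red', 'rock', 'sun']
Common terms: ['rock']
Overlap count = 1

1


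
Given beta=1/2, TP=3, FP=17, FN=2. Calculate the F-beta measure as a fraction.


P = TP/(TP+FP) = 3/20 = 3/20
R = TP/(TP+FN) = 3/5 = 3/5
beta^2 = 1/2^2 = 1/4
(1 + beta^2) = 5/4
Numerator = (1+beta^2)*P*R = 9/80
Denominator = beta^2*P + R = 3/80 + 3/5 = 51/80
F_beta = 3/17

3/17


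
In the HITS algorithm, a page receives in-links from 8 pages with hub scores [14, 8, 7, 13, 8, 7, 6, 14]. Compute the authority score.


Authority = sum of hub scores of in-linkers
In-link 1: hub score = 14
In-link 2: hub score = 8
In-link 3: hub score = 7
In-link 4: hub score = 13
In-link 5: hub score = 8
In-link 6: hub score = 7
In-link 7: hub score = 6
In-link 8: hub score = 14
Authority = 14 + 8 + 7 + 13 + 8 + 7 + 6 + 14 = 77

77


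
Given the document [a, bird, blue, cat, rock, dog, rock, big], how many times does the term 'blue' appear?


Document has 8 words
Scanning for 'blue':
Found at positions: [2]
Count = 1

1


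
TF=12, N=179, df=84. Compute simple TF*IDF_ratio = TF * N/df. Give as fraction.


TF * (N/df)
= 12 * (179/84)
= 12 * 179/84
= 179/7

179/7


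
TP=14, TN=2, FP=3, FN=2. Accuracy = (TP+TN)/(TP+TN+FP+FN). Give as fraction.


Accuracy = (TP + TN) / (TP + TN + FP + FN)
TP + TN = 14 + 2 = 16
Total = 14 + 2 + 3 + 2 = 21
Accuracy = 16 / 21 = 16/21

16/21


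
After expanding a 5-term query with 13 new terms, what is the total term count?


Original terms: 5
Expansion terms: 13
Total = 5 + 13 = 18

18


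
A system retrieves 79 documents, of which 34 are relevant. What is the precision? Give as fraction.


Precision = relevant_retrieved / total_retrieved
= 34 / 79
= 34 / (34 + 45)
= 34/79

34/79


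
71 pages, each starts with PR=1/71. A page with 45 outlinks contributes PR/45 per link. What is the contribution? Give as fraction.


Initial PR = 1/71 = 1/71
Outlinks = 45
Contribution per link = PR / outlinks
= 1/71 / 45
= 1/3195

1/3195


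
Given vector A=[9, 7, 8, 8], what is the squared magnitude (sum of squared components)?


|A|^2 = sum of squared components
A[0]^2 = 9^2 = 81
A[1]^2 = 7^2 = 49
A[2]^2 = 8^2 = 64
A[3]^2 = 8^2 = 64
Sum = 81 + 49 + 64 + 64 = 258

258


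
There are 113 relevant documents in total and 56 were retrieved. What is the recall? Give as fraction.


Recall = retrieved_relevant / total_relevant
= 56 / 113
= 56 / (56 + 57)
= 56/113

56/113


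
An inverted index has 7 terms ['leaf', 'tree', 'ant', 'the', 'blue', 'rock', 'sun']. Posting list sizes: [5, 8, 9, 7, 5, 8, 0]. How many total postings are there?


Summing posting list sizes:
'leaf': 5 postings
'tree': 8 postings
'ant': 9 postings
'the': 7 postings
'blue': 5 postings
'rock': 8 postings
'sun': 0 postings
Total = 5 + 8 + 9 + 7 + 5 + 8 + 0 = 42

42


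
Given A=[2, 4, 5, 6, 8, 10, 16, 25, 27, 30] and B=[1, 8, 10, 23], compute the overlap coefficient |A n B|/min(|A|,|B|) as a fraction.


A intersect B = [8, 10]
|A intersect B| = 2
min(|A|, |B|) = min(10, 4) = 4
Overlap = 2 / 4 = 1/2

1/2


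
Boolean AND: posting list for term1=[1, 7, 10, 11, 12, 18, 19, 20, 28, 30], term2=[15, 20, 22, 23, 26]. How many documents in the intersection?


Boolean AND: find intersection of posting lists
term1 docs: [1, 7, 10, 11, 12, 18, 19, 20, 28, 30]
term2 docs: [15, 20, 22, 23, 26]
Intersection: [20]
|intersection| = 1

1


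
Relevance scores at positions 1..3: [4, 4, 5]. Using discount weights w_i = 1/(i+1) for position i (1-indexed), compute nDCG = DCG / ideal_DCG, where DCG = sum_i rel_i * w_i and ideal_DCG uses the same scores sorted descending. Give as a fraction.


Position discount weights w_i = 1/(i+1) for i=1..3:
Weights = [1/2, 1/3, 1/4]
Actual relevance: [4, 4, 5]
DCG = 4/2 + 4/3 + 5/4 = 55/12
Ideal relevance (sorted desc): [5, 4, 4]
Ideal DCG = 5/2 + 4/3 + 4/4 = 29/6
nDCG = DCG / ideal_DCG = 55/12 / 29/6 = 55/58

55/58


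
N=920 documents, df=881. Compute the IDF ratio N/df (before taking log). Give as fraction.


IDF ratio = N / df
= 920 / 881
= 920/881

920/881


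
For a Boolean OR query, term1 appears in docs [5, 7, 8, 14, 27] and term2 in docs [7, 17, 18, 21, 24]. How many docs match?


Boolean OR: find union of posting lists
term1 docs: [5, 7, 8, 14, 27]
term2 docs: [7, 17, 18, 21, 24]
Union: [5, 7, 8, 14, 17, 18, 21, 24, 27]
|union| = 9

9
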